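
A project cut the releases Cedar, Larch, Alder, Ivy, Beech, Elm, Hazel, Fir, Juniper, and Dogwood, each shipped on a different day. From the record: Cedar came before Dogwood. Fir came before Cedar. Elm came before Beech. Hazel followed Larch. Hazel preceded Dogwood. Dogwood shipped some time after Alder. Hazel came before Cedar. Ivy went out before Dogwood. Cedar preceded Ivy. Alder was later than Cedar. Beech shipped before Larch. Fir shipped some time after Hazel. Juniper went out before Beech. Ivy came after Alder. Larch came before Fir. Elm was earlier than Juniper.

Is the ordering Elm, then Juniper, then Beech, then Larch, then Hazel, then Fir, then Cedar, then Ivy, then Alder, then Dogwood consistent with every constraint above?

no

The constraints require Alder before Ivy, but in the proposed sequence Ivy appears ahead of Alder. That one violation is enough.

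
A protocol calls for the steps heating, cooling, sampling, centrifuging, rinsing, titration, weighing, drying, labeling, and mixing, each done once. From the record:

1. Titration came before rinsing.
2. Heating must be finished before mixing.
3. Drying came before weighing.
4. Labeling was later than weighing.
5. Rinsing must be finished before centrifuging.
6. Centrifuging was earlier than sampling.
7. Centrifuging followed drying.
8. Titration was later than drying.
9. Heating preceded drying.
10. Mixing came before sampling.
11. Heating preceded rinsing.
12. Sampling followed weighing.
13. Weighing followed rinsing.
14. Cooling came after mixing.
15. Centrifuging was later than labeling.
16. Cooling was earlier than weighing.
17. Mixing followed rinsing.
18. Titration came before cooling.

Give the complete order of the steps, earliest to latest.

The constraints fix every adjacent pair, so only one ordering works:
heating → drying → titration → rinsing → mixing → cooling → weighing → labeling → centrifuging → sampling.

heating, drying, titration, rinsing, mixing, cooling, weighing, labeling, centrifuging, sampling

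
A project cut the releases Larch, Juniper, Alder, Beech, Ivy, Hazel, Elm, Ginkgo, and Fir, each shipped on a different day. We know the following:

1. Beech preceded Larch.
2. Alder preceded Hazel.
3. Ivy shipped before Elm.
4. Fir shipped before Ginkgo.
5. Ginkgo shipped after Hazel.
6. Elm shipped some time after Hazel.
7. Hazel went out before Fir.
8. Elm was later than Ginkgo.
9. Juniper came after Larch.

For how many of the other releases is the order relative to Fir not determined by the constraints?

4

Forced before Fir: Alder and Hazel; forced after Fir: Elm and Ginkgo.
That leaves Beech, Ivy, Juniper, and Larch with no forced order relative to Fir — 4.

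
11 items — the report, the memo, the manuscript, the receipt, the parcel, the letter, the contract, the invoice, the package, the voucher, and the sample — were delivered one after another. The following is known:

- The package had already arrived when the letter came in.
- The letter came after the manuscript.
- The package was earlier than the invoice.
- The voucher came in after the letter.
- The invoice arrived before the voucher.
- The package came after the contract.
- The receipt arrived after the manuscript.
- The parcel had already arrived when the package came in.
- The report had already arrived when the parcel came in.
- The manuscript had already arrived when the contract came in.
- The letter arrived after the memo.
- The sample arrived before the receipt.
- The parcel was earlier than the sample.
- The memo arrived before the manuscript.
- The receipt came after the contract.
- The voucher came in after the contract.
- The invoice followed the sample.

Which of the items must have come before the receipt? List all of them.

the contract, the manuscript, the memo, the parcel, the report, the sample

Directly stated before the receipt: the contract, the manuscript, and the sample.
The memo reaches the receipt via the memo → the manuscript → the receipt.
The parcel reaches the receipt via the parcel → the sample → the receipt.
The report reaches the receipt via the report → the parcel → the sample → the receipt.
No chain forces the invoice (or any of the others) ahead of the receipt.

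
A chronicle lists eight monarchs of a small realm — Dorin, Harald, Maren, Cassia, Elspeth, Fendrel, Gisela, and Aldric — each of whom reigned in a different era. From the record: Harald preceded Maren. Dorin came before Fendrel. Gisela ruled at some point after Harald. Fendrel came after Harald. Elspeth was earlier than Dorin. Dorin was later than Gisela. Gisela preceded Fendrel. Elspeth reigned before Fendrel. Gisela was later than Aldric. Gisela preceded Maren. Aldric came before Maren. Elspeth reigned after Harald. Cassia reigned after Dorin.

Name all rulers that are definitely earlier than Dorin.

Aldric, Elspeth, Gisela, Harald

Directly stated before Dorin: Elspeth and Gisela.
Aldric reaches Dorin via Aldric → Gisela → Dorin.
Harald reaches Dorin via Harald → Elspeth → Dorin.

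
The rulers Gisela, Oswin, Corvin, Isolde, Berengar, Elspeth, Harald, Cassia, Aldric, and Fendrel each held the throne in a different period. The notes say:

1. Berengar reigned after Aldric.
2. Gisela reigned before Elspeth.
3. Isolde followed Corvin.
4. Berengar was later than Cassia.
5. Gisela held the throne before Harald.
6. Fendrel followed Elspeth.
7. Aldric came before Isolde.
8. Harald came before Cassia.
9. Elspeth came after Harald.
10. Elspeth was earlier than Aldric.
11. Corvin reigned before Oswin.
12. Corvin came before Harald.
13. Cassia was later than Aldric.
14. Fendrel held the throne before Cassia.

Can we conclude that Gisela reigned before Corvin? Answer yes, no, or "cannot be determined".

cannot be determined

No chain of stated constraints runs from Gisela to Corvin, and none runs from Corvin to Gisela either.
So the relative order of Gisela and Corvin is not fixed by the given facts.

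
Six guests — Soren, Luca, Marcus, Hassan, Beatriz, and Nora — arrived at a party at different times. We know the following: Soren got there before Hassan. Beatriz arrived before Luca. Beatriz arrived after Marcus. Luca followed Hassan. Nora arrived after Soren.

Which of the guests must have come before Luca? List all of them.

Beatriz, Hassan, Marcus, Soren

Directly stated before Luca: Beatriz and Hassan.
Marcus reaches Luca via Marcus → Beatriz → Luca.
Soren reaches Luca via Soren → Hassan → Luca.
No chain forces Nora ahead of Luca.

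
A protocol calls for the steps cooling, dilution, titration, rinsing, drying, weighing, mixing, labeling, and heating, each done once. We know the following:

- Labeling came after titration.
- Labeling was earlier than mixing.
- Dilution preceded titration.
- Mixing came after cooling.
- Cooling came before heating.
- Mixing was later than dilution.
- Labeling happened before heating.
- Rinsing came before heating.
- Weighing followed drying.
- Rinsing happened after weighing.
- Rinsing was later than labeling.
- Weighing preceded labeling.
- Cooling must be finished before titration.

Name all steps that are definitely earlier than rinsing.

Directly stated before rinsing: labeling and weighing.
Cooling reaches rinsing via cooling → titration → labeling → rinsing.
Dilution reaches rinsing via dilution → titration → labeling → rinsing.
Drying reaches rinsing via drying → weighing → rinsing.
Likewise titration reaches rinsing by chaining the stated constraints.
No chain forces heating (or any of the others) ahead of rinsing.

cooling, dilution, drying, labeling, titration, weighing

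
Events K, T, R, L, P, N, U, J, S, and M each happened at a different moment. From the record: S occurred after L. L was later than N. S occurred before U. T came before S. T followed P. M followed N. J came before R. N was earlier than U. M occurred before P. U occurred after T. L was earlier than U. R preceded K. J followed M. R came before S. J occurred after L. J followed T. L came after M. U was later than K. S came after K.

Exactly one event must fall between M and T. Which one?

P

Tracing the constraints gives M → P → T, so P sits after M and before T.
No other event is forced both after M and before T.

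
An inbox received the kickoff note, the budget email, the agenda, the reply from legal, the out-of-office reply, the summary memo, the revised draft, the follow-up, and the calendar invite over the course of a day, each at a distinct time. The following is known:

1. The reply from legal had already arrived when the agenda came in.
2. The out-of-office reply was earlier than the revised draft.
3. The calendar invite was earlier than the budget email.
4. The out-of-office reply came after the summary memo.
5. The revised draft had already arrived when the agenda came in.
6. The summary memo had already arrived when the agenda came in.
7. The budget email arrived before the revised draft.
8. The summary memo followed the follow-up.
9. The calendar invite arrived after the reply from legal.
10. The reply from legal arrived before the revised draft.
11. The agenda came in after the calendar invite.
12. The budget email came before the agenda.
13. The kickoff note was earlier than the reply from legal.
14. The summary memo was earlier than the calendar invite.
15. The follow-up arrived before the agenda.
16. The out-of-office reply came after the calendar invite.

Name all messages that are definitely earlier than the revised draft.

Directly stated before the revised draft: the budget email, the out-of-office reply, and the reply from legal.
The calendar invite reaches the revised draft via the calendar invite → the out-of-office reply → the revised draft.
The follow-up reaches the revised draft via the follow-up → the summary memo → the out-of-office reply → the revised draft.
The kickoff note reaches the revised draft via the kickoff note → the reply from legal → the revised draft.
Likewise the summary memo reaches the revised draft by chaining the stated constraints.
No chain forces the agenda ahead of the revised draft.

the budget email, the calendar invite, the follow-up, the kickoff note, the out-of-office reply, the reply from legal, the summary memo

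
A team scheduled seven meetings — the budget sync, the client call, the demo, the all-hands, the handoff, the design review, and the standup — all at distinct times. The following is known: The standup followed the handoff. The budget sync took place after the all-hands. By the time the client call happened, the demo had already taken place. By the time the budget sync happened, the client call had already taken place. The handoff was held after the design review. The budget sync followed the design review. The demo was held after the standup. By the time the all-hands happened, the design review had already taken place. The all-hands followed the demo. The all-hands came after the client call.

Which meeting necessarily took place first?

The design review has a chain of constraints placing it before every other meeting, so the design review must be first.

the design review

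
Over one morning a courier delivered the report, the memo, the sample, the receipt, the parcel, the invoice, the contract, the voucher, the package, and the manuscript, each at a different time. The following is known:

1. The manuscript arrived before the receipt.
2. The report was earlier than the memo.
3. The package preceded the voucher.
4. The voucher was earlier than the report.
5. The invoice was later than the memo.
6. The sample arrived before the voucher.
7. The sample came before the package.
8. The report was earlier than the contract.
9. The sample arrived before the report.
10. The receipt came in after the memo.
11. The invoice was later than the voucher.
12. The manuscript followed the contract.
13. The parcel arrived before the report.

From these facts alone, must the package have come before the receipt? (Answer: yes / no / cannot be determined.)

Chain the constraints: the package → the voucher → the report → the memo → the receipt. Each link is directly stated, so the package comes before the receipt.

yes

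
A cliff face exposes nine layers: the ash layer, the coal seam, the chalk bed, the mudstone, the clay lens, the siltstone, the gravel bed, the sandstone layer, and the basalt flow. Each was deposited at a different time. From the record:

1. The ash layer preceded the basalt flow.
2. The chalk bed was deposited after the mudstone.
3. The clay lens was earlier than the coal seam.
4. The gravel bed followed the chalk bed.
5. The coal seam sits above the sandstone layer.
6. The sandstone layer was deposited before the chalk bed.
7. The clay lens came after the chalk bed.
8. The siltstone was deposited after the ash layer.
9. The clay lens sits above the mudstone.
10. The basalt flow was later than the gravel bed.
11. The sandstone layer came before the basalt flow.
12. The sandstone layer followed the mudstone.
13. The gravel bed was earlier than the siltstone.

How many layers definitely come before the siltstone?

5

Directly stated before the siltstone: the ash layer and the gravel bed.
The chalk bed reaches the siltstone via the chalk bed → the gravel bed → the siltstone.
The mudstone reaches the siltstone via the mudstone → the chalk bed → the gravel bed → the siltstone.
The sandstone layer reaches the siltstone via the sandstone layer → the chalk bed → the gravel bed → the siltstone.
No chain forces the coal seam (or any of the others) ahead of the siltstone.
That's the ash layer, the chalk bed, the gravel bed, the mudstone, and the sandstone layer — 5 in all.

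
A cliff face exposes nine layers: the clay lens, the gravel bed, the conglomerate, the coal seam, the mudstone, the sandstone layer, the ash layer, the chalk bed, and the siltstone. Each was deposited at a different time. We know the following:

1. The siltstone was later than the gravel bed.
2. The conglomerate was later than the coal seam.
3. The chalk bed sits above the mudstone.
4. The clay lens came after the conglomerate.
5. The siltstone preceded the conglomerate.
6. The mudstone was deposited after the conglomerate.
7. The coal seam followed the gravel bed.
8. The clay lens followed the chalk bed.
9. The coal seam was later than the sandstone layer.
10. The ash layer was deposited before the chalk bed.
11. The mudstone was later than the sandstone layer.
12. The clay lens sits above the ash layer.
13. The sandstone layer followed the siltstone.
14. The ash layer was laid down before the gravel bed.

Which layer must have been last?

Every other layer has a chain of constraints placing it before the clay lens, so the clay lens is last.

the clay lens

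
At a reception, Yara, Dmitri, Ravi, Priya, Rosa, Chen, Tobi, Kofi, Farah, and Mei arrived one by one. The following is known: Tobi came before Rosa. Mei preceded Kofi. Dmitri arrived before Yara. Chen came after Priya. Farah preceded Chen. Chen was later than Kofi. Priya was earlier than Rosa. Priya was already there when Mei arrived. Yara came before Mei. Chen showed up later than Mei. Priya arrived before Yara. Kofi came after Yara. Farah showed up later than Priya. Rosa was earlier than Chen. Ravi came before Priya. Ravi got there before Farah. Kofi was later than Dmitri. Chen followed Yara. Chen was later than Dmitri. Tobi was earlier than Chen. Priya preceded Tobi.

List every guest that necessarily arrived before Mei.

Directly stated before Mei: Priya and Yara.
Dmitri reaches Mei via Dmitri → Yara → Mei.
Ravi reaches Mei via Ravi → Priya → Mei.

Dmitri, Priya, Ravi, Yara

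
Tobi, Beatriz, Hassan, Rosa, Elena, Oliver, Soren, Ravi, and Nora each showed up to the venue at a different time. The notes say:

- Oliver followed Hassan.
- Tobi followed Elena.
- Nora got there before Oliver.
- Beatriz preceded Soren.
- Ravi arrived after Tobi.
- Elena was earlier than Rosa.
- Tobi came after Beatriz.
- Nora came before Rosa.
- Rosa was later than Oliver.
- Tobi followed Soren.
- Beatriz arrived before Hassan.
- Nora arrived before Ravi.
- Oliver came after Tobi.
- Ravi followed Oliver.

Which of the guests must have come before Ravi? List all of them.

Directly stated before Ravi: Nora, Oliver, and Tobi.
Beatriz reaches Ravi via Beatriz → Tobi → Ravi.
Elena reaches Ravi via Elena → Tobi → Ravi.
Hassan reaches Ravi via Hassan → Oliver → Ravi.
Likewise Soren reaches Ravi by chaining the stated constraints.
No chain forces Rosa ahead of Ravi.

Beatriz, Elena, Hassan, Nora, Oliver, Soren, Tobi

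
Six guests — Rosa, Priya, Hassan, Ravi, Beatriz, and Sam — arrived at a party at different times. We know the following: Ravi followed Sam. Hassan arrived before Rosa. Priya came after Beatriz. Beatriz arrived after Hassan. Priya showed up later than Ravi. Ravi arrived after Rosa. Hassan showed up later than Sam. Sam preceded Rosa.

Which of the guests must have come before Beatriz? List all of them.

Hassan, Sam

Directly stated before Beatriz: Hassan.
Sam reaches Beatriz via Sam → Hassan → Beatriz.
No chain forces Rosa (or any of the others) ahead of Beatriz.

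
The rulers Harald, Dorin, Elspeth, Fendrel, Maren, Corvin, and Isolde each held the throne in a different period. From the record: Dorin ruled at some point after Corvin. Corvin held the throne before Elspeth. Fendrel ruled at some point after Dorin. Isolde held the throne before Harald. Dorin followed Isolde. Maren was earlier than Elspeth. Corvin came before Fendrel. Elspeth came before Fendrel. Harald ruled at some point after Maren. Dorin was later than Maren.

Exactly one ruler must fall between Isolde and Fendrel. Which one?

Tracing the constraints gives Isolde → Dorin → Fendrel, so Dorin sits after Isolde and before Fendrel.
No other ruler is forced both after Isolde and before Fendrel.

Dorin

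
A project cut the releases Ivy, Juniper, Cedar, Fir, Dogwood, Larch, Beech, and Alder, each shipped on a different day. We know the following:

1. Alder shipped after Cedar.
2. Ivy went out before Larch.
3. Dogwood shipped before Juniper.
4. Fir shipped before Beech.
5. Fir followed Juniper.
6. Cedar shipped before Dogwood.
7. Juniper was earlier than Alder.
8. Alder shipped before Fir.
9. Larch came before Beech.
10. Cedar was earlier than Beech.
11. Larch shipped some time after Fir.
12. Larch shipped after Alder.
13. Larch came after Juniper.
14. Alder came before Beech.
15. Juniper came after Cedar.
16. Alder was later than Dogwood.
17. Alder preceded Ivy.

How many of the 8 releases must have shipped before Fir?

4

Directly stated before Fir: Alder and Juniper.
Cedar reaches Fir via Cedar → Alder → Fir.
Dogwood reaches Fir via Dogwood → Alder → Fir.
That's Alder, Cedar, Dogwood, and Juniper — 4 in all.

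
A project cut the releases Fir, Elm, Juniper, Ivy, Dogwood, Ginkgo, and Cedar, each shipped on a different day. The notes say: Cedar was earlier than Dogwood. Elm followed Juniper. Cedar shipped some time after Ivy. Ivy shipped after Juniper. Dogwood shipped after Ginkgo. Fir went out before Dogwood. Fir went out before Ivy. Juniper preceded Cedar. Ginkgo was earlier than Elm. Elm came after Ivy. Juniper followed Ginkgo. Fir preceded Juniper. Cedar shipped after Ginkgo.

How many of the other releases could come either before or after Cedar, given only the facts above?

Forced before Cedar: Fir, Ginkgo, Ivy, and Juniper; forced after Cedar: Dogwood.
That leaves Elm with no forced order relative to Cedar — 1.

1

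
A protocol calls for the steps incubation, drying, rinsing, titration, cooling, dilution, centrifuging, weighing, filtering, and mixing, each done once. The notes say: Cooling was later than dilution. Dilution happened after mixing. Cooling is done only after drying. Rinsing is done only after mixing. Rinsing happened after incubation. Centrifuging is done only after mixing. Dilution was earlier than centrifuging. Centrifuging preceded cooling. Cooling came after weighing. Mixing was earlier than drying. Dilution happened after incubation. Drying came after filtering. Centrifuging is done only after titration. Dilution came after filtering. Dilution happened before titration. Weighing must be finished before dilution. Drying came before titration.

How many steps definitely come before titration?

6

Directly stated before titration: dilution and drying.
Filtering reaches titration via filtering → dilution → titration.
Incubation reaches titration via incubation → dilution → titration.
Mixing reaches titration via mixing → dilution → titration.
Likewise weighing reaches titration by chaining the stated constraints.
No chain forces centrifuging (or any of the others) ahead of titration.
That's dilution, drying, filtering, incubation, mixing, and weighing — 6 in all.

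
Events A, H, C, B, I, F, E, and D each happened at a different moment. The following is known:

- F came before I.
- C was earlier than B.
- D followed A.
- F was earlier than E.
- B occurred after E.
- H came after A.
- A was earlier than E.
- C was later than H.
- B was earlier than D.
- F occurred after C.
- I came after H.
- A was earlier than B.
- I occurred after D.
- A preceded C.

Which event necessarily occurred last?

Every other event has a chain of constraints placing it before I, so I is last.

I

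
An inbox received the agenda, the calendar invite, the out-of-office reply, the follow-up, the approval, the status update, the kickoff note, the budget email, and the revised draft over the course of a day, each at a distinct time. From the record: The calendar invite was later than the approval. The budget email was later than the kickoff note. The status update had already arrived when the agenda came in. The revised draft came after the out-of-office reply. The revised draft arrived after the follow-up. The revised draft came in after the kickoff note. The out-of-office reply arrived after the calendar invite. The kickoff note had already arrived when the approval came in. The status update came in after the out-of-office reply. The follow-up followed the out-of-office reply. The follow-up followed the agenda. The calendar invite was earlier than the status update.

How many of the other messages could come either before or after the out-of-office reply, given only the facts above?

Forced before the out-of-office reply: the approval, the calendar invite, and the kickoff note; forced after the out-of-office reply: the agenda, the follow-up, the revised draft, and the status update.
That leaves the budget email with no forced order relative to the out-of-office reply — 1.

1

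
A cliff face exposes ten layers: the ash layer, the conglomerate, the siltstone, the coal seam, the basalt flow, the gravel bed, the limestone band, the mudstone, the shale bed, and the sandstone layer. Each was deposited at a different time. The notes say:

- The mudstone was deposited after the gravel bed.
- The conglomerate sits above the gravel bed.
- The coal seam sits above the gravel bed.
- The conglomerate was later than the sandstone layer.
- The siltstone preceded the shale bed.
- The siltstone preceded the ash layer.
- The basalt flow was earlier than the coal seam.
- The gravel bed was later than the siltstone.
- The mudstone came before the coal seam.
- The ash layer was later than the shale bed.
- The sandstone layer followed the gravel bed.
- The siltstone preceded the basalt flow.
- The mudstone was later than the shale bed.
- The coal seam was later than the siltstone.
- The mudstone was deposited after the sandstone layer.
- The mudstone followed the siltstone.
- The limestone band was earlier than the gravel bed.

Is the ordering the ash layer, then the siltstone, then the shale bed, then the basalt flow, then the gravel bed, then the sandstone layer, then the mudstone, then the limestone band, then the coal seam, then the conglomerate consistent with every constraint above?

The constraints require the siltstone before the ash layer, but in the proposed sequence the ash layer appears ahead of the siltstone. That one violation is enough.

no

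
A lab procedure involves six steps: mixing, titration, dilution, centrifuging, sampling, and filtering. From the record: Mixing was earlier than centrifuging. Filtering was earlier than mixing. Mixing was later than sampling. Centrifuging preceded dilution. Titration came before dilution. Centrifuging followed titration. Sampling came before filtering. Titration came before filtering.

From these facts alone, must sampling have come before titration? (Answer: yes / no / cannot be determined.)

cannot be determined

No chain of stated constraints runs from sampling to titration, and none runs from titration to sampling either.
So the relative order of sampling and titration is not fixed by the given facts.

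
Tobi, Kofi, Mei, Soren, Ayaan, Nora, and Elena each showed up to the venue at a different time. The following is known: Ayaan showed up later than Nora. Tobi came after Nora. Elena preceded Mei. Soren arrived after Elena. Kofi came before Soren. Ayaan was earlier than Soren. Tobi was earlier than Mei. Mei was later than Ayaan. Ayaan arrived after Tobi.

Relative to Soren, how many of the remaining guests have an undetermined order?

Forced before Soren: Ayaan, Elena, Kofi, Nora, and Tobi.
That leaves Mei with no forced order relative to Soren — 1.

1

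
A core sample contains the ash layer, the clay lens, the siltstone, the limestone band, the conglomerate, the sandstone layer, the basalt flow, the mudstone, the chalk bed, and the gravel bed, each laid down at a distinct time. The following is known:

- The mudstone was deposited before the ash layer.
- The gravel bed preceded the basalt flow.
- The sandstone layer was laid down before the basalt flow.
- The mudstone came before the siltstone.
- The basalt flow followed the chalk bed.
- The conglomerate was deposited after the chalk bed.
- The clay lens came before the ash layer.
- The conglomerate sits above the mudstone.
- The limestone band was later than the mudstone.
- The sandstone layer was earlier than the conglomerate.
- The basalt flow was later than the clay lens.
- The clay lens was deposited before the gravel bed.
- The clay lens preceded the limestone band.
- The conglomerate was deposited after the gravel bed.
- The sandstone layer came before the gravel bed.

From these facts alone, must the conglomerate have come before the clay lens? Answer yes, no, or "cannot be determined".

no

Tracing the constraints gives the clay lens → the gravel bed → the conglomerate, so the clay lens must come before the conglomerate.
That means the conglomerate cannot be before the clay lens.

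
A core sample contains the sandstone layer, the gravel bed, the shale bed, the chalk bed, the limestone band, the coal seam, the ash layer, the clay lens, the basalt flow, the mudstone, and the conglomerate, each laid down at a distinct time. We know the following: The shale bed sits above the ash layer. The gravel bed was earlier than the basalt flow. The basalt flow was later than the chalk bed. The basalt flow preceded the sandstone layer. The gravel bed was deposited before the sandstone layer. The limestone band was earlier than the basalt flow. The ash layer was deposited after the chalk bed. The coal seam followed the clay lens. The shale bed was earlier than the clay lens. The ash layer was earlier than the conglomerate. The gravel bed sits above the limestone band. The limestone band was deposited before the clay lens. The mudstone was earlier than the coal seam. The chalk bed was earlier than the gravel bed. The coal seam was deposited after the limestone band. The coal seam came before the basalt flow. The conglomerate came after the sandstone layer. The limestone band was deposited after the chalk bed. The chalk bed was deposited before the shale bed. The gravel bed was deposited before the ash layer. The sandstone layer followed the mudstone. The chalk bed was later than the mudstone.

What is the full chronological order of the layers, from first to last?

The constraints fix every adjacent pair, so only one ordering works:
the mudstone → the chalk bed → the limestone band → the gravel bed → the ash layer → the shale bed → the clay lens → the coal seam → the basalt flow → the sandstone layer → the conglomerate.

the mudstone, the chalk bed, the limestone band, the gravel bed, the ash layer, the shale bed, the clay lens, the coal seam, the basalt flow, the sandstone layer, the conglomerate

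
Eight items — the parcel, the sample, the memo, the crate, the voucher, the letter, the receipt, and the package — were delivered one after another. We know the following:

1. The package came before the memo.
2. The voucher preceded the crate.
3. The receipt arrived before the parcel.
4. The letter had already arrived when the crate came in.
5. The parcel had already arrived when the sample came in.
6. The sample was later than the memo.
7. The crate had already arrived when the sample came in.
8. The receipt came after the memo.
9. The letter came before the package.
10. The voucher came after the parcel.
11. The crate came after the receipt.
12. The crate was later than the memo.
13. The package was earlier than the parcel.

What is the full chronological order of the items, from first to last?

The constraints fix every adjacent pair, so only one ordering works:
the letter → the package → the memo → the receipt → the parcel → the voucher → the crate → the sample.

the letter, the package, the memo, the receipt, the parcel, the voucher, the crate, the sample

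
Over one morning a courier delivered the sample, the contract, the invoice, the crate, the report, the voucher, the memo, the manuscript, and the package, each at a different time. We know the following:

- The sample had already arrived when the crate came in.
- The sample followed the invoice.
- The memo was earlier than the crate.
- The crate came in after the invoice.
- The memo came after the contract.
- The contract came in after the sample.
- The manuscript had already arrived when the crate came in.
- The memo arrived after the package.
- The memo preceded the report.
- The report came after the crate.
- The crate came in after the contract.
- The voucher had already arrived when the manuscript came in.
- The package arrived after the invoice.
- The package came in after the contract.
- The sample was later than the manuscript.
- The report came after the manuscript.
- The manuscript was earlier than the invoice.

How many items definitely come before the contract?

4

Directly stated before the contract: the sample.
The invoice reaches the contract via the invoice → the sample → the contract.
The manuscript reaches the contract via the manuscript → the sample → the contract.
The voucher reaches the contract via the voucher → the manuscript → the sample → the contract.
No chain forces the crate (or any of the others) ahead of the contract.
That's the invoice, the manuscript, the sample, and the voucher — 4 in all.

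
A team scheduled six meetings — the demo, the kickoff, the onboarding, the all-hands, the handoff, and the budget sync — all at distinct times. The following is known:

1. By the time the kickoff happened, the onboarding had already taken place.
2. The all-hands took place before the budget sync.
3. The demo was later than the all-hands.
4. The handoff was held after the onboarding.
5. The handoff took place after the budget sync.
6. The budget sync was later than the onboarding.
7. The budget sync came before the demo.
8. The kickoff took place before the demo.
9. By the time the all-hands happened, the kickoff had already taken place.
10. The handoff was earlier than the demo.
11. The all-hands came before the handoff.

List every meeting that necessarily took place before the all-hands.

the kickoff, the onboarding

Directly stated before the all-hands: the kickoff.
The onboarding reaches the all-hands via the onboarding → the kickoff → the all-hands.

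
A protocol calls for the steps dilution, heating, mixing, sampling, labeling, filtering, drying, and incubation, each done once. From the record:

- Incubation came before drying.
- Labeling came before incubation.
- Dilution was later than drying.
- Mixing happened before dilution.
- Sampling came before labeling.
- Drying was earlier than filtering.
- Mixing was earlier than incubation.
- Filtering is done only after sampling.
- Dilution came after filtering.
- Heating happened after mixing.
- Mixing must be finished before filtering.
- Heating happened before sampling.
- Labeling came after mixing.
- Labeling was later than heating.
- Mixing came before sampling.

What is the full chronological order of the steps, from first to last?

mixing, heating, sampling, labeling, incubation, drying, filtering, dilution

The constraints fix every adjacent pair, so only one ordering works:
mixing → heating → sampling → labeling → incubation → drying → filtering → dilution.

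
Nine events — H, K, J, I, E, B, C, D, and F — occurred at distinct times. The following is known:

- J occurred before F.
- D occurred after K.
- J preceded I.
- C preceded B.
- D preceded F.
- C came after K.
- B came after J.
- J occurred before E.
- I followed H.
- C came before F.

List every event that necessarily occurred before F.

Directly stated before F: C, D, and J.
K reaches F via K → D → F.
No chain forces H (or any of the others) ahead of F.

C, D, J, K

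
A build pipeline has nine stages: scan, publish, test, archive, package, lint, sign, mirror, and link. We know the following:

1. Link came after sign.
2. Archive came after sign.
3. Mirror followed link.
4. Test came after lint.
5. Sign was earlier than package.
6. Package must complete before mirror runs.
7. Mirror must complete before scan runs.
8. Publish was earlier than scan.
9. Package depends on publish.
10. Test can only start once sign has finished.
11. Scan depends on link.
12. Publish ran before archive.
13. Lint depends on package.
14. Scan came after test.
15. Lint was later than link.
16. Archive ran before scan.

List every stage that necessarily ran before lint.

link, package, publish, sign

Directly stated before lint: link and package.
Publish reaches lint via publish → package → lint.
Sign reaches lint via sign → link → lint.
No chain forces scan (or any of the others) ahead of lint.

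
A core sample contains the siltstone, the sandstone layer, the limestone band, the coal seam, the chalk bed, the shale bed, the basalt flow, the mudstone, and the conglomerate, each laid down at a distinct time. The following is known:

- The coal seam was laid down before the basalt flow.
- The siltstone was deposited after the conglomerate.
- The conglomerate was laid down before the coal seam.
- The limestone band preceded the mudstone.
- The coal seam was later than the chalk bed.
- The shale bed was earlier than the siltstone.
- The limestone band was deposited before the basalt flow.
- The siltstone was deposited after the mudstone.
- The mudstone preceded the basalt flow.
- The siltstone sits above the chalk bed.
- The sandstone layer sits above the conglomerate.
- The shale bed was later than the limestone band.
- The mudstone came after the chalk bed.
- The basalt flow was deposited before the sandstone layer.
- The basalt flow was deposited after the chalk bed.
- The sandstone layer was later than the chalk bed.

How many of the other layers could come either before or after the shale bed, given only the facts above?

6

Forced before the shale bed: the limestone band; forced after the shale bed: the siltstone.
That leaves the basalt flow, the chalk bed, the coal seam, the conglomerate, the mudstone, and the sandstone layer with no forced order relative to the shale bed — 6.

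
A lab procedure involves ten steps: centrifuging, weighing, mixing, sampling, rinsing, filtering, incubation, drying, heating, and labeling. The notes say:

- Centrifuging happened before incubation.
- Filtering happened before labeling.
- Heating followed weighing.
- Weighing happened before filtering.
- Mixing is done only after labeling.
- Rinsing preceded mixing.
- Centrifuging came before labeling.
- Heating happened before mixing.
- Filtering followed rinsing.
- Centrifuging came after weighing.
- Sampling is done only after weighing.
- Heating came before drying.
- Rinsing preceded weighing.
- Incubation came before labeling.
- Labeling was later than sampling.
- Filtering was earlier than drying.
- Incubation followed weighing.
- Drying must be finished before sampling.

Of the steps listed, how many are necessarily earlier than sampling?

5

Directly stated before sampling: drying and weighing.
Filtering reaches sampling via filtering → drying → sampling.
Heating reaches sampling via heating → drying → sampling.
Rinsing reaches sampling via rinsing → weighing → sampling.
No chain forces incubation (or any of the others) ahead of sampling.
That's drying, filtering, heating, rinsing, and weighing — 5 in all.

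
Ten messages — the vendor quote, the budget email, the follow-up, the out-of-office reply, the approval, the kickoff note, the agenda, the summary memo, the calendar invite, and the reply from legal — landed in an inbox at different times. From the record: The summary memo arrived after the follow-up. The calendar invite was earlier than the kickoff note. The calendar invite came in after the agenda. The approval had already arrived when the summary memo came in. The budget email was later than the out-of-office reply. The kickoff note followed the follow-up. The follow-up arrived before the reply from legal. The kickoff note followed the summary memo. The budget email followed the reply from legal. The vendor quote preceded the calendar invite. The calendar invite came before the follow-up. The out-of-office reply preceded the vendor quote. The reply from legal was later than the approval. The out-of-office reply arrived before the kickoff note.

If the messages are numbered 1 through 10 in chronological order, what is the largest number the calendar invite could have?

The calendar invite must come before the budget email, the follow-up, the kickoff note, the reply from legal, and the summary memo — 5 messages forced after it.
Everything else can be placed before the calendar invite in some valid order, so the calendar invite can sit as late as position 10 − 5 = 5.

5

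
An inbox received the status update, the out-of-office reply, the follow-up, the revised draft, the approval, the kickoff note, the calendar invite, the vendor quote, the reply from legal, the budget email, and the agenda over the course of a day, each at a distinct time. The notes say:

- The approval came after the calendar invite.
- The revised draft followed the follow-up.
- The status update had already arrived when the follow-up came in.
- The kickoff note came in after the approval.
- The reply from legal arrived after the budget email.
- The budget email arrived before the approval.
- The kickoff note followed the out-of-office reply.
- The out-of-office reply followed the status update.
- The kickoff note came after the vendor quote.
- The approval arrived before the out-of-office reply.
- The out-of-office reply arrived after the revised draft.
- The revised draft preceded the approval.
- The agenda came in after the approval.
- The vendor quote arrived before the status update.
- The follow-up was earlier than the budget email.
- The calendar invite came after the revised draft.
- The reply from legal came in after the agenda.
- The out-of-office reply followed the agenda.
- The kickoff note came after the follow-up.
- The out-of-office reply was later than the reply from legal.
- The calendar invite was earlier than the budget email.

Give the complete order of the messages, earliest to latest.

the vendor quote, the status update, the follow-up, the revised draft, the calendar invite, the budget email, the approval, the agenda, the reply from legal, the out-of-office reply, the kickoff note

The constraints fix every adjacent pair, so only one ordering works:
the vendor quote → the status update → the follow-up → the revised draft → the calendar invite → the budget email → the approval → the agenda → the reply from legal → the out-of-office reply → the kickoff note.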